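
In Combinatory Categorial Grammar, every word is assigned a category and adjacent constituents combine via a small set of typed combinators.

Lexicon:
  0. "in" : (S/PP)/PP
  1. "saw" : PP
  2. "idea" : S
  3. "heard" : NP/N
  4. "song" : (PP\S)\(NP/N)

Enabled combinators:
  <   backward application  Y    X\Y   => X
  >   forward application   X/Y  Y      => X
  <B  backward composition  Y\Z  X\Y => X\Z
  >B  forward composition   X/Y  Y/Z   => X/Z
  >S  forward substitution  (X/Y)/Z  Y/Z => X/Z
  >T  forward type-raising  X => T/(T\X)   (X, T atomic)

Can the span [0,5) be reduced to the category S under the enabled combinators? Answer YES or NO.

YES

[0,5] S   >
  [0,2] S/PP   >
    [0,1] "in" : (S/PP)/PP
    [1,2] "saw" : PP
  [2,5] PP   <
    [2,3] "idea" : S
    [3,5] PP\S   <
      [3,4] "heard" : NP/N
      [4,5] "song" : (PP\S)\(NP/N)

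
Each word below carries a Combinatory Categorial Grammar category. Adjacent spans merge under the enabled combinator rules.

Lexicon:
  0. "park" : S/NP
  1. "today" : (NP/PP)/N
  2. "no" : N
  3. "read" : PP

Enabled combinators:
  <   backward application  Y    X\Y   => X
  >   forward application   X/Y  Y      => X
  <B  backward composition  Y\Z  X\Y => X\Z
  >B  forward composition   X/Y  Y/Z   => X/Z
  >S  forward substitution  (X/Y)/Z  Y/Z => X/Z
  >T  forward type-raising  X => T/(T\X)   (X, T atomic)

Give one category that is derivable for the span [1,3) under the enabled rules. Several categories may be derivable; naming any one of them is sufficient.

[0,4] S   >
  [0,1] "park" : S/NP
  [1,4] NP   >
    [1,3] NP/PP   >
      [1,2] "today" : (NP/PP)/N
      [2,3] "no" : N
    [3,4] "read" : PP

NP/PP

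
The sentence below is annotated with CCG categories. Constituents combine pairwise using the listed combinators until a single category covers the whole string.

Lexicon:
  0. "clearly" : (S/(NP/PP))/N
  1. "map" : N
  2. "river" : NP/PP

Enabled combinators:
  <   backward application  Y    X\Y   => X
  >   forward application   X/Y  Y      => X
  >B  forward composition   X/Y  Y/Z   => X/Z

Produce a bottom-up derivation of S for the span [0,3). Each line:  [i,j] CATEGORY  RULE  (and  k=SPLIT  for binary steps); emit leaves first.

[0,1] (S/(NP/PP))/N  lex  "clearly"
[1,2] N  lex  "map"
[0,2] S/(NP/PP)  >  k=1
[2,3] NP/PP  lex  "river"
[0,3] S  >  k=2

[0,3] S   >
  [0,2] S/(NP/PP)   >
    [0,1] "clearly" : (S/(NP/PP))/N
    [1,2] "map" : N
  [2,3] "river" : NP/PP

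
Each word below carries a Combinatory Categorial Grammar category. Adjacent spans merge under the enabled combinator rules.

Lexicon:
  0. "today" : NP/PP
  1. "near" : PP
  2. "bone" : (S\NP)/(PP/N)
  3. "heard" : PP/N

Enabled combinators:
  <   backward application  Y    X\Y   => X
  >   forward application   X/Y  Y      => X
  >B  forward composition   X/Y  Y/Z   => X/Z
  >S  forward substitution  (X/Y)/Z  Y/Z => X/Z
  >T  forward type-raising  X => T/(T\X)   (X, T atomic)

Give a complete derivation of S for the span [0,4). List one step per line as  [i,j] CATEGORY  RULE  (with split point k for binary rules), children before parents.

[0,4] S   <
  [0,2] NP   >
    [0,1] "today" : NP/PP
    [1,2] "near" : PP
  [2,4] S\NP   >
    [2,3] "bone" : (S\NP)/(PP/N)
    [3,4] "heard" : PP/N

[0,1] NP/PP  lex  "today"
[1,2] PP  lex  "near"
[0,2] NP  >  k=1
[2,3] (S\NP)/(PP/N)  lex  "bone"
[3,4] PP/N  lex  "heard"
[2,4] S\NP  >  k=3
[0,4] S  <  k=2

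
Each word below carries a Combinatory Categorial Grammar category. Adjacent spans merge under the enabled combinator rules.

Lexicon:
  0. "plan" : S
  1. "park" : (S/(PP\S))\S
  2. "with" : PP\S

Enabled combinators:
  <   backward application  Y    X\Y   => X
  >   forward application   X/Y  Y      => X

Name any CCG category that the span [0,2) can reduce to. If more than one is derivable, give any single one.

S/(PP\S)

[0,3] S   >
  [0,2] S/(PP\S)   <
    [0,1] "plan" : S
    [1,2] "park" : (S/(PP\S))\S
  [2,3] "with" : PP\S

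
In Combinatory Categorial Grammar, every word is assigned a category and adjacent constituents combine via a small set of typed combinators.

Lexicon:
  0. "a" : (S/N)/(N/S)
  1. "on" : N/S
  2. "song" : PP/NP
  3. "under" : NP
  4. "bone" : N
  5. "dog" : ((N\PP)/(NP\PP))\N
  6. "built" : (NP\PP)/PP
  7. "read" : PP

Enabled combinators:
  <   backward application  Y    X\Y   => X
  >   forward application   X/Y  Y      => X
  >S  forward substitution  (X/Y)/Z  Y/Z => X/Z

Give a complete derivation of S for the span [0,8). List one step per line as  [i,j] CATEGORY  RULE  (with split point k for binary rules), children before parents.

[0,8] S   >
  [0,2] S/N   >
    [0,1] "a" : (S/N)/(N/S)
    [1,2] "on" : N/S
  [2,8] N   <
    [2,4] PP   >
      [2,3] "song" : PP/NP
      [3,4] "under" : NP
    [4,8] N\PP   >
      [4,6] (N\PP)/(NP\PP)   <
        [4,5] "bone" : N
        [5,6] "dog" : ((N\PP)/(NP\PP))\N
      [6,8] NP\PP   >
        [6,7] "built" : (NP\PP)/PP
        [7,8] "read" : PP

[0,1] (S/N)/(N/S)  lex  "a"
[1,2] N/S  lex  "on"
[0,2] S/N  >  k=1
[2,3] PP/NP  lex  "song"
[3,4] NP  lex  "under"
[2,4] PP  >  k=3
[4,5] N  lex  "bone"
[5,6] ((N\PP)/(NP\PP))\N  lex  "dog"
[4,6] (N\PP)/(NP\PP)  <  k=5
[6,7] (NP\PP)/PP  lex  "built"
[7,8] PP  lex  "read"
[6,8] NP\PP  >  k=7
[4,8] N\PP  >  k=6
[2,8] N  <  k=4
[0,8] S  >  k=2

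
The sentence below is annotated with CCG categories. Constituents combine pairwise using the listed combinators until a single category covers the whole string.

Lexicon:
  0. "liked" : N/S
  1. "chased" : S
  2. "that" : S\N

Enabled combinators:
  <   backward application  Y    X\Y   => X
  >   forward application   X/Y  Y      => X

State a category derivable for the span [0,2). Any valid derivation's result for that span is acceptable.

[0,3] S   <
  [0,2] N   >
    [0,1] "liked" : N/S
    [1,2] "chased" : S
  [2,3] "that" : S\N

N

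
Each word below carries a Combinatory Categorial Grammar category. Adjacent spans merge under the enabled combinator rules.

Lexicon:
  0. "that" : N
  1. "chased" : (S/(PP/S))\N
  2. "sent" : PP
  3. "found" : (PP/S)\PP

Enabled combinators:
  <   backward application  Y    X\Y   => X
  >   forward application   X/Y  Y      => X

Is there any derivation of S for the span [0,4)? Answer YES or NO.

[0,4] S   >
  [0,2] S/(PP/S)   <
    [0,1] "that" : N
    [1,2] "chased" : (S/(PP/S))\N
  [2,4] PP/S   <
    [2,3] "sent" : PP
    [3,4] "found" : (PP/S)\PP

YES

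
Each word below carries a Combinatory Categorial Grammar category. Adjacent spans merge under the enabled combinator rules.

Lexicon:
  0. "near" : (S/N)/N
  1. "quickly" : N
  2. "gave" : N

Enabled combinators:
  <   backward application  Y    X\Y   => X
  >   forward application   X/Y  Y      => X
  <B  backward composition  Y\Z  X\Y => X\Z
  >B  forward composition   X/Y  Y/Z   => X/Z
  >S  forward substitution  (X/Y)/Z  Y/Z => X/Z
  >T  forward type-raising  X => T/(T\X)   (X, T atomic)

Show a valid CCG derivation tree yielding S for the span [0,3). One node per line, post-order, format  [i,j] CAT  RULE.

[0,3] S   >
  [0,2] S/N   >
    [0,1] "near" : (S/N)/N
    [1,2] "quickly" : N
  [2,3] "gave" : N

[0,1] (S/N)/N  lex  "near"
[1,2] N  lex  "quickly"
[0,2] S/N  >  k=1
[2,3] N  lex  "gave"
[0,3] S  >  k=2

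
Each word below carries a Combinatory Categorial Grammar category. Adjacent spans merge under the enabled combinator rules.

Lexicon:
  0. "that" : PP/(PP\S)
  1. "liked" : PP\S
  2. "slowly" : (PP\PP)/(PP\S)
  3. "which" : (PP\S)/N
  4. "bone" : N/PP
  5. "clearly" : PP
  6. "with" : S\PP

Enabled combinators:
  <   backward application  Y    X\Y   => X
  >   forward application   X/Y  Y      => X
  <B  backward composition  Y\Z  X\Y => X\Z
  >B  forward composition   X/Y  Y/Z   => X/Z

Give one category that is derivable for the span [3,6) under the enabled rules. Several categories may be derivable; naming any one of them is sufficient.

PP\S

[0,7] S   <
  [0,2] PP   >
    [0,1] "that" : PP/(PP\S)
    [1,2] "liked" : PP\S
  [2,7] S\PP   <B
    [2,6] PP\PP   >
      [2,3] "slowly" : (PP\PP)/(PP\S)
      [3,6] PP\S   >
        [3,4] "which" : (PP\S)/N
        [4,6] N   >
          [4,5] "bone" : N/PP
          [5,6] "clearly" : PP
    [6,7] "with" : S\PP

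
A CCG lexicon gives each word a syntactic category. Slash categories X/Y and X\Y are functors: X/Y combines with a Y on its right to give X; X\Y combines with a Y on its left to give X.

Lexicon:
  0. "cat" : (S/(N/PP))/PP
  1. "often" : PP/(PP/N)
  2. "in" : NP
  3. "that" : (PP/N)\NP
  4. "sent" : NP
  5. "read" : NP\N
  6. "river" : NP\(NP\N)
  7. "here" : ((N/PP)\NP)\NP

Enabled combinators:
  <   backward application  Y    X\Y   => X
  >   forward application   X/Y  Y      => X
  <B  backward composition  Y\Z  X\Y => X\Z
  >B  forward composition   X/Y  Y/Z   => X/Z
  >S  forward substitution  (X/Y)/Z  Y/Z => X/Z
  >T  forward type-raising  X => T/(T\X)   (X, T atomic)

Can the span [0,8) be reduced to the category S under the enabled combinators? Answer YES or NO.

[0,8] S   >
  [0,4] S/(N/PP)   >
    [0,1] "cat" : (S/(N/PP))/PP
    [1,4] PP   >
      [1,2] "often" : PP/(PP/N)
      [2,4] PP/N   <
        [2,3] "in" : NP
        [3,4] "that" : (PP/N)\NP
  [4,8] N/PP   <
    [4,5] "sent" : NP
    [5,8] (N/PP)\NP   <
      [5,7] NP   <
        [5,6] "read" : NP\N
        [6,7] "river" : NP\(NP\N)
      [7,8] "here" : ((N/PP)\NP)\NP

YES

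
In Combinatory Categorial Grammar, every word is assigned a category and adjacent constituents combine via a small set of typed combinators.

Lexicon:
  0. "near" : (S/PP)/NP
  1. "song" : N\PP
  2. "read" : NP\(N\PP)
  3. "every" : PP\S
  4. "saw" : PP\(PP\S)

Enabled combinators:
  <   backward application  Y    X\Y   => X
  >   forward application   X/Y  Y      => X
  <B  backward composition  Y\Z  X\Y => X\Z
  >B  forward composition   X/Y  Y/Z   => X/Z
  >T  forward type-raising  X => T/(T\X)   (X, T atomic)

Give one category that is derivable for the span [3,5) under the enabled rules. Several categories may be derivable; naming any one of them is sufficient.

[0,5] S   >
  [0,3] S/PP   >
    [0,1] "near" : (S/PP)/NP
    [1,3] NP   <
      [1,2] "song" : N\PP
      [2,3] "read" : NP\(N\PP)
  [3,5] PP   <
    [3,4] "every" : PP\S
    [4,5] "saw" : PP\(PP\S)

PP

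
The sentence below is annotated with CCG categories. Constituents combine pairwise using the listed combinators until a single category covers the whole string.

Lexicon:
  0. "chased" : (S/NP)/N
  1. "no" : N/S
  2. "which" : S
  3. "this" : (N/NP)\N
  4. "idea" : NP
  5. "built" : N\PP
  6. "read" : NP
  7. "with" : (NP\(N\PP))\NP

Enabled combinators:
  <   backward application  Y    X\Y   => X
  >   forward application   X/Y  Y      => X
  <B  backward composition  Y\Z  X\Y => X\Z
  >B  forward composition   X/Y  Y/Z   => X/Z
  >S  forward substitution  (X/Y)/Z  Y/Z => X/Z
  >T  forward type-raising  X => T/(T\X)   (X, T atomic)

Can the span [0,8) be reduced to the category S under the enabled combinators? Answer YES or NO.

YES

[0,8] S   >
  [0,5] S/NP   >
    [0,1] "chased" : (S/NP)/N
    [1,5] N   >
      [1,4] N/NP   <
        [1,3] N   >
          [1,2] "no" : N/S
          [2,3] "which" : S
        [3,4] "this" : (N/NP)\N
      [4,5] "idea" : NP
  [5,8] NP   <
    [5,6] "built" : N\PP
    [6,8] NP\(N\PP)   <
      [6,7] "read" : NP
      [7,8] "with" : (NP\(N\PP))\NP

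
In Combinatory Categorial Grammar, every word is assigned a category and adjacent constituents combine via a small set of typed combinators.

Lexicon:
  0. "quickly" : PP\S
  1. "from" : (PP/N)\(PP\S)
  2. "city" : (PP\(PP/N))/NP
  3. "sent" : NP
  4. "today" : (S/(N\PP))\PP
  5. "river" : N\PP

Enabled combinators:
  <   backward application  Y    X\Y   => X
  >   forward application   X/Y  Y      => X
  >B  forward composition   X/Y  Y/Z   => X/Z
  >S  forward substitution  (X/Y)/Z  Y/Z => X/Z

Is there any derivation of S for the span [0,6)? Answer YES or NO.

YES

[0,6] S   >
  [0,5] S/(N\PP)   <
    [0,4] PP   <
      [0,2] PP/N   <
        [0,1] "quickly" : PP\S
        [1,2] "from" : (PP/N)\(PP\S)
      [2,4] PP\(PP/N)   >
        [2,3] "city" : (PP\(PP/N))/NP
        [3,4] "sent" : NP
    [4,5] "today" : (S/(N\PP))\PP
  [5,6] "river" : N\PP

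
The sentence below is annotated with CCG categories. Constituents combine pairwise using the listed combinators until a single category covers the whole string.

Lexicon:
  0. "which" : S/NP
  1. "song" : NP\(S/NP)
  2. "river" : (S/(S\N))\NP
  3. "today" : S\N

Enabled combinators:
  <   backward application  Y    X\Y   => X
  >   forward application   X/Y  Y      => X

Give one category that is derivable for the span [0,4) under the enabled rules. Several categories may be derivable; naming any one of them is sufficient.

S

[0,4] S   >
  [0,3] S/(S\N)   <
    [0,2] NP   <
      [0,1] "which" : S/NP
      [1,2] "song" : NP\(S/NP)
    [2,3] "river" : (S/(S\N))\NP
  [3,4] "today" : S\N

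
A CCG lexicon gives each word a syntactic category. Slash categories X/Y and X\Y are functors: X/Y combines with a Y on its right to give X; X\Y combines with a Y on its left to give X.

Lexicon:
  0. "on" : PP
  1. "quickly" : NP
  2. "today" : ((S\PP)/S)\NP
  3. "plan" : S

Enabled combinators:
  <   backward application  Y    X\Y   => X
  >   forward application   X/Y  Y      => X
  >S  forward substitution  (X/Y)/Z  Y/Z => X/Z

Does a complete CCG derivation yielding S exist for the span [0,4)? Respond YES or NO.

YES

[0,4] S   <
  [0,1] "on" : PP
  [1,4] S\PP   >
    [1,3] (S\PP)/S   <
      [1,2] "quickly" : NP
      [2,3] "today" : ((S\PP)/S)\NP
    [3,4] "plan" : S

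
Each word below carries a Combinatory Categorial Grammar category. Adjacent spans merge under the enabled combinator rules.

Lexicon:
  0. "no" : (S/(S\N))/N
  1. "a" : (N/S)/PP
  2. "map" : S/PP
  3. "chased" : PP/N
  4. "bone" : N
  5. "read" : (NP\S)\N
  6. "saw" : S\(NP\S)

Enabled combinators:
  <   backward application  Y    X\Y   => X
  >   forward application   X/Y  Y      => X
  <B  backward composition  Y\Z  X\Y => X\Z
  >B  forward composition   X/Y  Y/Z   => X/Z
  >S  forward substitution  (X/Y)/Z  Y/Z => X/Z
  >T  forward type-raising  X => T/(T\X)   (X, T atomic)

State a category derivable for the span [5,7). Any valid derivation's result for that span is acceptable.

[0,7] S   >
  [0,5] S/(S\N)   >
    [0,1] "no" : (S/(S\N))/N
    [1,5] N   >
      [1,3] N/PP   >S
        [1,2] "a" : (N/S)/PP
        [2,3] "map" : S/PP
      [3,5] PP   >
        [3,4] "chased" : PP/N
        [4,5] "bone" : N
  [5,7] S\N   <B
    [5,6] "read" : (NP\S)\N
    [6,7] "saw" : S\(NP\S)

S\N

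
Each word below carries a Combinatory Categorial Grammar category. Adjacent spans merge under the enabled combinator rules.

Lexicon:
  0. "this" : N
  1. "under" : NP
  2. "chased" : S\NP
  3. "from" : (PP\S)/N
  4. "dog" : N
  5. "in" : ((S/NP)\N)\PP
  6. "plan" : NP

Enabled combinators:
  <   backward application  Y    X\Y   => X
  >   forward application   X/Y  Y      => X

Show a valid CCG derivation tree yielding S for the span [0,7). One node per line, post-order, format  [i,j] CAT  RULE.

[0,7] S   >
  [0,6] S/NP   <
    [0,1] "this" : N
    [1,6] (S/NP)\N   <
      [1,5] PP   <
        [1,3] S   <
          [1,2] "under" : NP
          [2,3] "chased" : S\NP
        [3,5] PP\S   >
          [3,4] "from" : (PP\S)/N
          [4,5] "dog" : N
      [5,6] "in" : ((S/NP)\N)\PP
  [6,7] "plan" : NP

[0,1] N  lex  "this"
[1,2] NP  lex  "under"
[2,3] S\NP  lex  "chased"
[1,3] S  <  k=2
[3,4] (PP\S)/N  lex  "from"
[4,5] N  lex  "dog"
[3,5] PP\S  >  k=4
[1,5] PP  <  k=3
[5,6] ((S/NP)\N)\PP  lex  "in"
[1,6] (S/NP)\N  <  k=5
[0,6] S/NP  <  k=1
[6,7] NP  lex  "plan"
[0,7] S  >  k=6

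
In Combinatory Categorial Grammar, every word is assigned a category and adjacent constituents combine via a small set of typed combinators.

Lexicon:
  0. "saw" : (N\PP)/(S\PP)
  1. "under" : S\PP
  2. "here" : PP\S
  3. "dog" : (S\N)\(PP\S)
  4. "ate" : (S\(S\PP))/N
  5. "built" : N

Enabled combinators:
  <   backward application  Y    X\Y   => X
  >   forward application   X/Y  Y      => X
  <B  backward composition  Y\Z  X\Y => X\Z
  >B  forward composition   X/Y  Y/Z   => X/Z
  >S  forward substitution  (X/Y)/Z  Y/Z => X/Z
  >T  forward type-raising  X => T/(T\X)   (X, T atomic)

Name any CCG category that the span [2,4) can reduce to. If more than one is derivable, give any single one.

[0,6] S   <
  [0,4] S\PP   <B
    [0,2] N\PP   >
      [0,1] "saw" : (N\PP)/(S\PP)
      [1,2] "under" : S\PP
    [2,4] S\N   <
      [2,3] "here" : PP\S
      [3,4] "dog" : (S\N)\(PP\S)
  [4,6] S\(S\PP)   >
    [4,5] "ate" : (S\(S\PP))/N
    [5,6] "built" : N

S\N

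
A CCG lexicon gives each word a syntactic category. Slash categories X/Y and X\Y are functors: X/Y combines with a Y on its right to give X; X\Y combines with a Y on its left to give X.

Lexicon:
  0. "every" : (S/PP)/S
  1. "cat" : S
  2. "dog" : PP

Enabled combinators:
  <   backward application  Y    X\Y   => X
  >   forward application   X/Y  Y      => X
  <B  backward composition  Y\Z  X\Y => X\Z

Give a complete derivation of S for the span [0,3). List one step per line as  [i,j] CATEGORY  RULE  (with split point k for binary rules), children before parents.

[0,1] (S/PP)/S  lex  "every"
[1,2] S  lex  "cat"
[0,2] S/PP  >  k=1
[2,3] PP  lex  "dog"
[0,3] S  >  k=2

[0,3] S   >
  [0,2] S/PP   >
    [0,1] "every" : (S/PP)/S
    [1,2] "cat" : S
  [2,3] "dog" : PP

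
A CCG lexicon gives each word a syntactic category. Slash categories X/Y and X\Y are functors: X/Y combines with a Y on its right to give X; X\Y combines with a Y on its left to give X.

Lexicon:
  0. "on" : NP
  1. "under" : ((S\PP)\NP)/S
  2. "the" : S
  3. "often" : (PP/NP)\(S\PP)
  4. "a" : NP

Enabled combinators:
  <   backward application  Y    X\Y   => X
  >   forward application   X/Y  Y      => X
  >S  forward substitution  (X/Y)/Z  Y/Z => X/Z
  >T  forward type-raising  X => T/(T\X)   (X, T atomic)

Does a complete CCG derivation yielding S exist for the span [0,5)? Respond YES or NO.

NP ((S\PP)\NP)/S S (PP/NP)\(S\PP) NP
CKY chart[0,5] = {N/(N\PP), NP/(NP\PP), PP, PP/(PP\PP), S/(S\PP)}; S ∉ chart

NO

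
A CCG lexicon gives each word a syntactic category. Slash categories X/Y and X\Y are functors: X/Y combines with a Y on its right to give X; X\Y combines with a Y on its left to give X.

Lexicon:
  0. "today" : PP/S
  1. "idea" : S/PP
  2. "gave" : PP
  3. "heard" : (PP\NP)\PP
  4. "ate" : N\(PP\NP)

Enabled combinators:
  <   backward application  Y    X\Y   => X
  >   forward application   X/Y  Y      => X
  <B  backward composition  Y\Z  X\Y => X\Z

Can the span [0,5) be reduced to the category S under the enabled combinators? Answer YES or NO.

PP/S S/PP PP (PP\NP)\PP N\(PP\NP)
CKY chart[0,5] = {N}; S ∉ chart

NO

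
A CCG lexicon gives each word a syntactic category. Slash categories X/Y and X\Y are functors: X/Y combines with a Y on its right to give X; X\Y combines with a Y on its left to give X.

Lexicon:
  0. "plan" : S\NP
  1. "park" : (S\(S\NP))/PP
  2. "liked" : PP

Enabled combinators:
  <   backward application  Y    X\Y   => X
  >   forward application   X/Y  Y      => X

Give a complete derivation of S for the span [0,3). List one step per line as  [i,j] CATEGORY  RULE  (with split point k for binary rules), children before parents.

[0,3] S   <
  [0,1] "plan" : S\NP
  [1,3] S\(S\NP)   >
    [1,2] "park" : (S\(S\NP))/PP
    [2,3] "liked" : PP

[0,1] S\NP  lex  "plan"
[1,2] (S\(S\NP))/PP  lex  "park"
[2,3] PP  lex  "liked"
[1,3] S\(S\NP)  >  k=2
[0,3] S  <  k=1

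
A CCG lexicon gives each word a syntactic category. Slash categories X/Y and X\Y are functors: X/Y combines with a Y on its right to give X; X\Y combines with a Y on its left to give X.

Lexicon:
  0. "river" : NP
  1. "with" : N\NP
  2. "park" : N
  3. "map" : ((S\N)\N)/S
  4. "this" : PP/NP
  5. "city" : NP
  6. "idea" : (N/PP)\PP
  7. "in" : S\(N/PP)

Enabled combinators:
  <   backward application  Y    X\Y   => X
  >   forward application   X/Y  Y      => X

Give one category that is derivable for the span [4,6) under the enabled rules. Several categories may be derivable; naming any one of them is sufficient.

[0,8] S   <
  [0,2] N   <
    [0,1] "river" : NP
    [1,2] "with" : N\NP
  [2,8] S\N   <
    [2,3] "park" : N
    [3,8] (S\N)\N   >
      [3,4] "map" : ((S\N)\N)/S
      [4,8] S   <
        [4,7] N/PP   <
          [4,6] PP   >
            [4,5] "this" : PP/NP
            [5,6] "city" : NP
          [6,7] "idea" : (N/PP)\PP
        [7,8] "in" : S\(N/PP)

PP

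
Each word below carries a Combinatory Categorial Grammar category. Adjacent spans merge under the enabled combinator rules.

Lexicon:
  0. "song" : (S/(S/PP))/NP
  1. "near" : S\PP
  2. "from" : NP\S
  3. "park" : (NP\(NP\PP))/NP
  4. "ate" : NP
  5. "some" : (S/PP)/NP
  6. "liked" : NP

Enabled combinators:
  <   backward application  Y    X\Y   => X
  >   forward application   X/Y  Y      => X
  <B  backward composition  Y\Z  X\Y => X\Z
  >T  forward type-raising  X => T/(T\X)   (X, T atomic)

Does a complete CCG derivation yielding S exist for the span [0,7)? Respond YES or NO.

YES

[0,7] S   >
  [0,5] S/(S/PP)   >
    [0,1] "song" : (S/(S/PP))/NP
    [1,5] NP   <
      [1,3] NP\PP   <B
        [1,2] "near" : S\PP
        [2,3] "from" : NP\S
      [3,5] NP\(NP\PP)   >
        [3,4] "park" : (NP\(NP\PP))/NP
        [4,5] "ate" : NP
  [5,7] S/PP   >
    [5,6] "some" : (S/PP)/NP
    [6,7] "liked" : NP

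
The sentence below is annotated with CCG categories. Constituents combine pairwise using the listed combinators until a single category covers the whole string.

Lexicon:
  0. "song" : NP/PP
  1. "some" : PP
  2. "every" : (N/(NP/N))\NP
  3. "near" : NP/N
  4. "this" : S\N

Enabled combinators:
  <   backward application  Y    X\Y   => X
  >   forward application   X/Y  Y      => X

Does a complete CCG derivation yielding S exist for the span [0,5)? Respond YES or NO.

[0,5] S   <
  [0,4] N   >
    [0,3] N/(NP/N)   <
      [0,2] NP   >
        [0,1] "song" : NP/PP
        [1,2] "some" : PP
      [2,3] "every" : (N/(NP/N))\NP
    [3,4] "near" : NP/N
  [4,5] "this" : S\N

YES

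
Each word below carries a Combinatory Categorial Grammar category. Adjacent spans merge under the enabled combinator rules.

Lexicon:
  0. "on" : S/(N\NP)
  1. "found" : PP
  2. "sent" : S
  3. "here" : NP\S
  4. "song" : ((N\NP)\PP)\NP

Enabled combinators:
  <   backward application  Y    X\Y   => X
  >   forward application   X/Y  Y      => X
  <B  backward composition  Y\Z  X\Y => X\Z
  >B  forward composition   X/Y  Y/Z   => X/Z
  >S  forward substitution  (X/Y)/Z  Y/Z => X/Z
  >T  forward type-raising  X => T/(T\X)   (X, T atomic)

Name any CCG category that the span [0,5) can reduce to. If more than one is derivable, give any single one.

S

[0,5] S   >
  [0,1] "on" : S/(N\NP)
  [1,5] N\NP   <
    [1,2] "found" : PP
    [2,5] (N\NP)\PP   <
      [2,4] NP   <
        [2,3] "sent" : S
        [3,4] "here" : NP\S
      [4,5] "song" : ((N\NP)\PP)\NP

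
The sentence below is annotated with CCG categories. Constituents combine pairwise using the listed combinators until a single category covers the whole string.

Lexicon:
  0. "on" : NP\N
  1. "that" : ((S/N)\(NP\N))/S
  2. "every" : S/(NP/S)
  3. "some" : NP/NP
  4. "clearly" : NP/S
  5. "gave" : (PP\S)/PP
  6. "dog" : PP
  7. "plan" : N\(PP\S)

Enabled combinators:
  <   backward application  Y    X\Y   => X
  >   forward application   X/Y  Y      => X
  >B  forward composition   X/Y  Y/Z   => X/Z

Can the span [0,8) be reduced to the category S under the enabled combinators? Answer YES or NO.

YES

[0,8] S   >
  [0,5] S/N   <
    [0,1] "on" : NP\N
    [1,5] (S/N)\(NP\N)   >
      [1,2] "that" : ((S/N)\(NP\N))/S
      [2,5] S   >
        [2,3] "every" : S/(NP/S)
        [3,5] NP/S   >B
          [3,4] "some" : NP/NP
          [4,5] "clearly" : NP/S
  [5,8] N   <
    [5,7] PP\S   >
      [5,6] "gave" : (PP\S)/PP
      [6,7] "dog" : PP
    [7,8] "plan" : N\(PP\S)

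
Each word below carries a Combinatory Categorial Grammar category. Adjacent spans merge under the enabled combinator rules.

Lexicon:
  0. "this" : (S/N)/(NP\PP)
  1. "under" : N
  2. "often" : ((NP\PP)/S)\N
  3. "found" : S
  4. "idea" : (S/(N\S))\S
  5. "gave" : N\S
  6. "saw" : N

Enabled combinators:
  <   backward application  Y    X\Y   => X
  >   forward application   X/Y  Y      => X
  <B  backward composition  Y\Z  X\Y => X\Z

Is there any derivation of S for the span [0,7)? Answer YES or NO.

YES

[0,7] S   >
  [0,6] S/N   >
    [0,1] "this" : (S/N)/(NP\PP)
    [1,6] NP\PP   >
      [1,3] (NP\PP)/S   <
        [1,2] "under" : N
        [2,3] "often" : ((NP\PP)/S)\N
      [3,6] S   >
        [3,5] S/(N\S)   <
          [3,4] "found" : S
          [4,5] "idea" : (S/(N\S))\S
        [5,6] "gave" : N\S
  [6,7] "saw" : N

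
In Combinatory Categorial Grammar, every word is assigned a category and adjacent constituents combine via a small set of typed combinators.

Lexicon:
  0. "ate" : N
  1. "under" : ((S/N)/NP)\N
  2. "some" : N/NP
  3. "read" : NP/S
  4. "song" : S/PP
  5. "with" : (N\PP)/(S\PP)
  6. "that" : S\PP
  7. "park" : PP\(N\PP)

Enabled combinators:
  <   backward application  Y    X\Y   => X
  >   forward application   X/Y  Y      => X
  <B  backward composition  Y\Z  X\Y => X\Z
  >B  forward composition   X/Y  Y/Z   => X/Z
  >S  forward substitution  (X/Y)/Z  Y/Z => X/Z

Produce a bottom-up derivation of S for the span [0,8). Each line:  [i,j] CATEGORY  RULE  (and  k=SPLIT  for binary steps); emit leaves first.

[0,1] N  lex  "ate"
[1,2] ((S/N)/NP)\N  lex  "under"
[0,2] (S/N)/NP  <  k=1
[2,3] N/NP  lex  "some"
[0,3] S/NP  >S  k=2
[3,4] NP/S  lex  "read"
[4,5] S/PP  lex  "song"
[3,5] NP/PP  >B  k=4
[5,6] (N\PP)/(S\PP)  lex  "with"
[6,7] S\PP  lex  "that"
[5,7] N\PP  >  k=6
[7,8] PP\(N\PP)  lex  "park"
[5,8] PP  <  k=7
[3,8] NP  >  k=5
[0,8] S  >  k=3

[0,8] S   >
  [0,3] S/NP   >S
    [0,2] (S/N)/NP   <
      [0,1] "ate" : N
      [1,2] "under" : ((S/N)/NP)\N
    [2,3] "some" : N/NP
  [3,8] NP   >
    [3,5] NP/PP   >B
      [3,4] "read" : NP/S
      [4,5] "song" : S/PP
    [5,8] PP   <
      [5,7] N\PP   >
        [5,6] "with" : (N\PP)/(S\PP)
        [6,7] "that" : S\PP
      [7,8] "park" : PP\(N\PP)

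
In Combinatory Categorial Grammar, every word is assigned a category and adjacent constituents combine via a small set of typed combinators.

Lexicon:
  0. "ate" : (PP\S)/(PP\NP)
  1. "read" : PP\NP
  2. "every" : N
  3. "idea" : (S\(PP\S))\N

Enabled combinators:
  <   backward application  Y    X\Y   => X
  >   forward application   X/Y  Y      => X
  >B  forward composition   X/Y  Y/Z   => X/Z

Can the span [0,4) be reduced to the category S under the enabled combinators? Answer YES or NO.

[0,4] S   <
  [0,2] PP\S   >
    [0,1] "ate" : (PP\S)/(PP\NP)
    [1,2] "read" : PP\NP
  [2,4] S\(PP\S)   <
    [2,3] "every" : N
    [3,4] "idea" : (S\(PP\S))\N

YES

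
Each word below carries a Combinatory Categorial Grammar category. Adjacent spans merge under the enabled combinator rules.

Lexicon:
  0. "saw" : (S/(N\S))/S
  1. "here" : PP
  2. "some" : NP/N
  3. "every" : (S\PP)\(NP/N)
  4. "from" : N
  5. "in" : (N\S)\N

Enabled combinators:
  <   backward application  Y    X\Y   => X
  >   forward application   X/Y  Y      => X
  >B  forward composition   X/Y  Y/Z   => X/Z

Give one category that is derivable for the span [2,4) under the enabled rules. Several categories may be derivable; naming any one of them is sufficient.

[0,6] S   >
  [0,4] S/(N\S)   >
    [0,1] "saw" : (S/(N\S))/S
    [1,4] S   <
      [1,2] "here" : PP
      [2,4] S\PP   <
        [2,3] "some" : NP/N
        [3,4] "every" : (S\PP)\(NP/N)
  [4,6] N\S   <
    [4,5] "from" : N
    [5,6] "in" : (N\S)\N

S\PP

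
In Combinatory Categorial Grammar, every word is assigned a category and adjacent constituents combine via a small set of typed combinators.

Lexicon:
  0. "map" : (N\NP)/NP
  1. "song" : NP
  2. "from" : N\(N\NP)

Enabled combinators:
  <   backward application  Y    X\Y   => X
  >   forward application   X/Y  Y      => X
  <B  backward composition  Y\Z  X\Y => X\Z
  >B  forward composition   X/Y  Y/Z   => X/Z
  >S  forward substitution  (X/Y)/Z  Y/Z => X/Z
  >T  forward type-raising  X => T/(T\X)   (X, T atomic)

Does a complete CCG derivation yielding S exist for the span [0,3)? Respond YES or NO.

(N\NP)/NP NP N\(N\NP)
CKY chart[0,3] = {N, N/(N\N), NP/(NP\N), PP/(PP\N), S/(S\N)}; S ∉ chart

NO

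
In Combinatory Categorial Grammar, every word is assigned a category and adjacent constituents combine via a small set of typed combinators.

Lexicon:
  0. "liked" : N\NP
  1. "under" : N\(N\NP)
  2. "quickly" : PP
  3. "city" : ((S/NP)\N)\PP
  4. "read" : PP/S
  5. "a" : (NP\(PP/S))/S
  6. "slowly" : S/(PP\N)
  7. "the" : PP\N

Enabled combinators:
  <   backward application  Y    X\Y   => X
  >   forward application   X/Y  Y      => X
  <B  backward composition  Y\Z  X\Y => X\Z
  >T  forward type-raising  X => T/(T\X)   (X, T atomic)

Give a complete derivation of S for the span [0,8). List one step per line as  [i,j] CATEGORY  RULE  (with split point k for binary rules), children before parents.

[0,1] N\NP  lex  "liked"
[1,2] N\(N\NP)  lex  "under"
[0,2] N  <  k=1
[2,3] PP  lex  "quickly"
[3,4] ((S/NP)\N)\PP  lex  "city"
[2,4] (S/NP)\N  <  k=3
[0,4] S/NP  <  k=2
[4,5] PP/S  lex  "read"
[5,6] (NP\(PP/S))/S  lex  "a"
[6,7] S/(PP\N)  lex  "slowly"
[7,8] PP\N  lex  "the"
[6,8] S  >  k=7
[5,8] NP\(PP/S)  >  k=6
[4,8] NP  <  k=5
[0,8] S  >  k=4

[0,8] S   >
  [0,4] S/NP   <
    [0,2] N   <
      [0,1] "liked" : N\NP
      [1,2] "under" : N\(N\NP)
    [2,4] (S/NP)\N   <
      [2,3] "quickly" : PP
      [3,4] "city" : ((S/NP)\N)\PP
  [4,8] NP   <
    [4,5] "read" : PP/S
    [5,8] NP\(PP/S)   >
      [5,6] "a" : (NP\(PP/S))/S
      [6,8] S   >
        [6,7] "slowly" : S/(PP\N)
        [7,8] "the" : PP\N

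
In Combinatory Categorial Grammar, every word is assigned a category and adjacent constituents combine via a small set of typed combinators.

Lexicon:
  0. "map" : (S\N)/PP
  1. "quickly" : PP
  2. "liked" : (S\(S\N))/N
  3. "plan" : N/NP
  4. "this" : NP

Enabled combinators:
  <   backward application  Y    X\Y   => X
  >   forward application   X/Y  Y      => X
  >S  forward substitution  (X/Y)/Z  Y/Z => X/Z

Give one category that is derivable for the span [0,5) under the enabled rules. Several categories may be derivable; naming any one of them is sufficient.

S

[0,5] S   <
  [0,2] S\N   >
    [0,1] "map" : (S\N)/PP
    [1,2] "quickly" : PP
  [2,5] S\(S\N)   >
    [2,3] "liked" : (S\(S\N))/N
    [3,5] N   >
      [3,4] "plan" : N/NP
      [4,5] "this" : NP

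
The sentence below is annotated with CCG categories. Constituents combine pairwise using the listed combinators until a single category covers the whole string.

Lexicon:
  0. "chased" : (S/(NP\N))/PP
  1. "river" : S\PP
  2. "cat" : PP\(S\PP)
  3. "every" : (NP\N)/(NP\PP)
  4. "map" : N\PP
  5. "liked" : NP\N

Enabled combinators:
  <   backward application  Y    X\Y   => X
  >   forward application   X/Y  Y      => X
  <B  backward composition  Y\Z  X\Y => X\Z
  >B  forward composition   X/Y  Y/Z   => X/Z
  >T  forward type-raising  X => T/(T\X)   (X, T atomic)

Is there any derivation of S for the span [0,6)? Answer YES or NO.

[0,6] S   >
  [0,3] S/(NP\N)   >
    [0,1] "chased" : (S/(NP\N))/PP
    [1,3] PP   <
      [1,2] "river" : S\PP
      [2,3] "cat" : PP\(S\PP)
  [3,6] NP\N   >
    [3,4] "every" : (NP\N)/(NP\PP)
    [4,6] NP\PP   <B
      [4,5] "map" : N\PP
      [5,6] "liked" : NP\N

YES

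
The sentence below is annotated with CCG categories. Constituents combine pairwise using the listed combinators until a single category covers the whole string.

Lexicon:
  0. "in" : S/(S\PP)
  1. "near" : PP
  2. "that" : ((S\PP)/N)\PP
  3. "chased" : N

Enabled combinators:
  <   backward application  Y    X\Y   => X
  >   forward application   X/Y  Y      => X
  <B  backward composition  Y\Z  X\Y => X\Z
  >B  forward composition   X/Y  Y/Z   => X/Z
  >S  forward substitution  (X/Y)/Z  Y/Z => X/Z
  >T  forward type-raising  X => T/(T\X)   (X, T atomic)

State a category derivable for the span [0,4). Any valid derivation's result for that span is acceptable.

S

[0,4] S   >
  [0,1] "in" : S/(S\PP)
  [1,4] S\PP   >
    [1,3] (S\PP)/N   <
      [1,2] "near" : PP
      [2,3] "that" : ((S\PP)/N)\PP
    [3,4] "chased" : N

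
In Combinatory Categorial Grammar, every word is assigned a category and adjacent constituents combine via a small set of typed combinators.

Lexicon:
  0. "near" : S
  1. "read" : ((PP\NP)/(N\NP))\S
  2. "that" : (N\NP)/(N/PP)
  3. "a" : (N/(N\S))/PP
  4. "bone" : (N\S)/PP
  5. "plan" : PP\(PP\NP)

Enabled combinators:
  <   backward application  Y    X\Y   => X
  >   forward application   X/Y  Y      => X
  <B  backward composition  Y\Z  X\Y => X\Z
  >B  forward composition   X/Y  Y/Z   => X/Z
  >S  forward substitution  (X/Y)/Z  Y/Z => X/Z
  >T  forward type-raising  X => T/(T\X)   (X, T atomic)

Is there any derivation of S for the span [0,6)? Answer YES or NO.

S ((PP\NP)/(N\NP))\S (N\NP)/(N/PP) (N/(N\S))/PP (N\S)/PP PP\(PP\NP)
CKY chart[0,6] = {N/(N\PP), NP/(NP\PP), PP, PP/(PP\PP), S/(S\PP)}; S ∉ chart

NO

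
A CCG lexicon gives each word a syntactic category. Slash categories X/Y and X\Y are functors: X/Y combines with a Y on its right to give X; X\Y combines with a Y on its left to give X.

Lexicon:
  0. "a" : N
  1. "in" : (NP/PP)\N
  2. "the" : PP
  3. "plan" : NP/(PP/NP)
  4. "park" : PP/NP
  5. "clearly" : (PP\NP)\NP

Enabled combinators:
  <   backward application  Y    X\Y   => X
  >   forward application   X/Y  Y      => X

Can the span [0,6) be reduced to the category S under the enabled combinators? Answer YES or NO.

N (NP/PP)\N PP NP/(PP/NP) PP/NP (PP\NP)\NP
CKY chart[0,6] = {PP}; S ∉ chart

NO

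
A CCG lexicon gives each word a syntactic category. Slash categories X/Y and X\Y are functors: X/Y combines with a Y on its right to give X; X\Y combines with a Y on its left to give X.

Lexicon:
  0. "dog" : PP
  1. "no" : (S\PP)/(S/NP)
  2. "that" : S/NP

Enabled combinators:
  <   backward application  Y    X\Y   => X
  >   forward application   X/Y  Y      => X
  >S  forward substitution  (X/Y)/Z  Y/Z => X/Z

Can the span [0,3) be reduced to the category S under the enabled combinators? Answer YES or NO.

YES

[0,3] S   <
  [0,1] "dog" : PP
  [1,3] S\PP   >
    [1,2] "no" : (S\PP)/(S/NP)
    [2,3] "that" : S/NP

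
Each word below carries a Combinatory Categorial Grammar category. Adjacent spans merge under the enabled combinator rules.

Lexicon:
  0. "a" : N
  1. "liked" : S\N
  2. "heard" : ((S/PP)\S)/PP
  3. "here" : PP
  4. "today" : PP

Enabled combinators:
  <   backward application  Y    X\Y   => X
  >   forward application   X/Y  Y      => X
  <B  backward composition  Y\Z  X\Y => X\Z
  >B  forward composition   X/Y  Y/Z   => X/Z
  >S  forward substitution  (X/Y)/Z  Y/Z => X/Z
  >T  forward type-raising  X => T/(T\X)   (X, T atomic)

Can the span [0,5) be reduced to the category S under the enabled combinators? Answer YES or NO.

YES

[0,5] S   >
  [0,4] S/PP   <
    [0,2] S   <
      [0,1] "a" : N
      [1,2] "liked" : S\N
    [2,4] (S/PP)\S   >
      [2,3] "heard" : ((S/PP)\S)/PP
      [3,4] "here" : PP
  [4,5] "today" : PP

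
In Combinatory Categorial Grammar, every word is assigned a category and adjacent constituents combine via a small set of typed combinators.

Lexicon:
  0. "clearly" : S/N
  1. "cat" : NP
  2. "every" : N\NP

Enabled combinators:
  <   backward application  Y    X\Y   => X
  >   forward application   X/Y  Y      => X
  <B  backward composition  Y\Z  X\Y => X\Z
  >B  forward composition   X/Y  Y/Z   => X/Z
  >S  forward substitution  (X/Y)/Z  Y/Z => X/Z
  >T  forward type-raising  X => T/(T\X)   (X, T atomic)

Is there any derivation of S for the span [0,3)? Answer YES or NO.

YES

[0,3] S   >
  [0,1] "clearly" : S/N
  [1,3] N   <
    [1,2] "cat" : NP
    [2,3] "every" : N\NP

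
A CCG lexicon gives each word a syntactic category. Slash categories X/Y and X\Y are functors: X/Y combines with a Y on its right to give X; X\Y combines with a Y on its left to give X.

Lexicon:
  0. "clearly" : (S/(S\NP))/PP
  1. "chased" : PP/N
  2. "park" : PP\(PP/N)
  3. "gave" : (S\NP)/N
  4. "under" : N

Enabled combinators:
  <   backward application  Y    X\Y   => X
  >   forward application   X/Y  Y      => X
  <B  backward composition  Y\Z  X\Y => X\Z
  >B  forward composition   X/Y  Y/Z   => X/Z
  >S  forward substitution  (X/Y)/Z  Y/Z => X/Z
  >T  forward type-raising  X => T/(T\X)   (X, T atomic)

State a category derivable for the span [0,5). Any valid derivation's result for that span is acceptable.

[0,5] S   >
  [0,3] S/(S\NP)   >
    [0,1] "clearly" : (S/(S\NP))/PP
    [1,3] PP   <
      [1,2] "chased" : PP/N
      [2,3] "park" : PP\(PP/N)
  [3,5] S\NP   >
    [3,4] "gave" : (S\NP)/N
    [4,5] "under" : N

S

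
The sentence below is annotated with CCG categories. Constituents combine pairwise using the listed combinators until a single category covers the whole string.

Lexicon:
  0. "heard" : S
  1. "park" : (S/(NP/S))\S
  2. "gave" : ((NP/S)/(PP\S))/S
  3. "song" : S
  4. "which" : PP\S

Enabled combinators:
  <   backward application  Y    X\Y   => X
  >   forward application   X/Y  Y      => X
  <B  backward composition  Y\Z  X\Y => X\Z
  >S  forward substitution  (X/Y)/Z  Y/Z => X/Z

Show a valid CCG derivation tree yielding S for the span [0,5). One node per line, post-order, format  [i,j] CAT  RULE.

[0,1] S  lex  "heard"
[1,2] (S/(NP/S))\S  lex  "park"
[0,2] S/(NP/S)  <  k=1
[2,3] ((NP/S)/(PP\S))/S  lex  "gave"
[3,4] S  lex  "song"
[2,4] (NP/S)/(PP\S)  >  k=3
[4,5] PP\S  lex  "which"
[2,5] NP/S  >  k=4
[0,5] S  >  k=2

[0,5] S   >
  [0,2] S/(NP/S)   <
    [0,1] "heard" : S
    [1,2] "park" : (S/(NP/S))\S
  [2,5] NP/S   >
    [2,4] (NP/S)/(PP\S)   >
      [2,3] "gave" : ((NP/S)/(PP\S))/S
      [3,4] "song" : S
    [4,5] "which" : PP\S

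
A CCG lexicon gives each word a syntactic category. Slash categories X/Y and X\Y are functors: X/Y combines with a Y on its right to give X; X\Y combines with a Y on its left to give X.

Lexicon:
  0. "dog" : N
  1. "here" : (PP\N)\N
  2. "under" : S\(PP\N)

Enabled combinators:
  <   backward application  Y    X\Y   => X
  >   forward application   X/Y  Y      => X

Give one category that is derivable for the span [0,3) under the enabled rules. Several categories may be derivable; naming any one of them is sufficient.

S

[0,3] S   <
  [0,2] PP\N   <
    [0,1] "dog" : N
    [1,2] "here" : (PP\N)\N
  [2,3] "under" : S\(PP\N)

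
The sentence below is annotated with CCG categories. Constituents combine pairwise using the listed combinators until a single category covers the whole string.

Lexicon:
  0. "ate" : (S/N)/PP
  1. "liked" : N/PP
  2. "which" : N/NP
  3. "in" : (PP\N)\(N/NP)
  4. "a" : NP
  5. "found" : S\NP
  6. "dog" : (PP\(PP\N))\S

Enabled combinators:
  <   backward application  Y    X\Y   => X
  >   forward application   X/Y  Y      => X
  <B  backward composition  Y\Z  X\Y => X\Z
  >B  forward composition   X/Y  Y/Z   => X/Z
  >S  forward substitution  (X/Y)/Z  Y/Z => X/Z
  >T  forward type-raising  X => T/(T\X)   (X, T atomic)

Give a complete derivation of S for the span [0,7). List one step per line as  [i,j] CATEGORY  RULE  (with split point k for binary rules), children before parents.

[0,1] (S/N)/PP  lex  "ate"
[1,2] N/PP  lex  "liked"
[0,2] S/PP  >S  k=1
[2,3] N/NP  lex  "which"
[3,4] (PP\N)\(N/NP)  lex  "in"
[2,4] PP\N  <  k=3
[4,5] NP  lex  "a"
[4,5] S/(S\NP)  >T
[5,6] S\NP  lex  "found"
[4,6] S  >  k=5
[6,7] (PP\(PP\N))\S  lex  "dog"
[4,7] PP\(PP\N)  <  k=6
[2,7] PP  <  k=4
[0,7] S  >  k=2

[0,7] S   >
  [0,2] S/PP   >S
    [0,1] "ate" : (S/N)/PP
    [1,2] "liked" : N/PP
  [2,7] PP   <
    [2,4] PP\N   <
      [2,3] "which" : N/NP
      [3,4] "in" : (PP\N)\(N/NP)
    [4,7] PP\(PP\N)   <
      [4,6] S   >
        [4,5] S/(S\NP)   >T
          [4,5] "a" : NP
        [5,6] "found" : S\NP
      [6,7] "dog" : (PP\(PP\N))\S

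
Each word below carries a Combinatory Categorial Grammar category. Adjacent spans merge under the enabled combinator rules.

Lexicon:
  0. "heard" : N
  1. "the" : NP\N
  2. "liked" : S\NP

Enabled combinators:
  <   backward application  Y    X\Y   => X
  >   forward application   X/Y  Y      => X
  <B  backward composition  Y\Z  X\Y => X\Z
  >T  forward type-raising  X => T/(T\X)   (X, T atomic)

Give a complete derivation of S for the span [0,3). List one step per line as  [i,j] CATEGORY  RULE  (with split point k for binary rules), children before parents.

[0,3] S   <
  [0,2] NP   <
    [0,1] "heard" : N
    [1,2] "the" : NP\N
  [2,3] "liked" : S\NP

[0,1] N  lex  "heard"
[1,2] NP\N  lex  "the"
[0,2] NP  <  k=1
[2,3] S\NP  lex  "liked"
[0,3] S  <  k=2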